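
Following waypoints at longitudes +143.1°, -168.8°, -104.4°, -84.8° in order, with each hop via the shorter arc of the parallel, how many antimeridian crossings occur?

Leg 1: +143.1° → -168.8°, shortest Δλ = 48.1° (east) — crosses 180°.
Leg 2: -168.8° → -104.4°, shortest Δλ = 64.4° (east) — does not cross 180°.
Leg 3: -104.4° → -84.8°, shortest Δλ = 19.6° (east) — does not cross 180°.
Total crossings: 1.

1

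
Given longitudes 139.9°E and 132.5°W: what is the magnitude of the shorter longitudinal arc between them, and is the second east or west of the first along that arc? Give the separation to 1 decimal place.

Raw difference: -132.5 − 139.9 = -272.4°.
Normalise into (−180°, 180°]: -272.4° + 360° = 87.6°.
Positive ⇒ the second point lies to the east; separation 87.6°.

87.6° east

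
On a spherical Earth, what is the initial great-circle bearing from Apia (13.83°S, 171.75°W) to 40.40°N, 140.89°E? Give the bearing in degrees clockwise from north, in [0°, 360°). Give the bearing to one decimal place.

323.3°

Δλ = 140.89 − -171.75 = 312.64°; wrapped into (−180°, 180°]: -47.36°.
θ = atan2( sin Δλ · cos φ₂ , cos φ₁ · sin φ₂ − sin φ₁ · cos φ₂ · cos Δλ )
  = atan2(-0.56021, 0.75264) = -36.661° → normalised to [0°, 360°): 323.339°.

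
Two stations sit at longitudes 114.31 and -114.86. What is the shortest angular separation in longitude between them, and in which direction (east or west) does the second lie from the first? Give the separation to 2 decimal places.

130.83° east

Raw difference: -114.86 − 114.31 = -229.17°.
Normalise into (−180°, 180°]: -229.17° + 360° = 130.83°.
Positive ⇒ the second point lies to the east; separation 130.83°.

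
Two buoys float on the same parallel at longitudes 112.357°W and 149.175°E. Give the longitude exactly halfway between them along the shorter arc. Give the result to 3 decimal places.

161.591°W

Signed shortest Δλ from -112.357° to +149.175° is -98.468°.
Midpoint longitude = -112.357° + (-98.468°)/2 = -112.357° − 49.234° = -161.591°.
(The naïve average (-112.357 + +149.175)/2 = 18.409° is on the wrong side of the globe.)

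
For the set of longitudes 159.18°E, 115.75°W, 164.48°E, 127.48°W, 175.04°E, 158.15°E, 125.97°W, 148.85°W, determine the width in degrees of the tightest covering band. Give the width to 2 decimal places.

Sort the longitudes: -148.85°, -127.48°, -125.97°, -115.75°, +158.15°, +159.18°, +164.48°, +175.04°.
Eastward gaps between consecutive values (wrapping around): 21.37°, 1.51°, 10.22°, 273.90°, 1.03°, 5.30°, 10.56°, 36.11°.
Largest gap = 273.90° ⇒ minimal covering band is its complement: 360° − 273.90° = 86.10°.
Band runs from +158.15° eastward to -115.75°, crossing the antimeridian.

86.10°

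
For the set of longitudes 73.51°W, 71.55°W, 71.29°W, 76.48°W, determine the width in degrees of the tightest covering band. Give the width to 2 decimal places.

5.19°

Sort the longitudes: -76.48°, -73.51°, -71.55°, -71.29°.
Eastward gaps between consecutive values (wrapping around): 2.97°, 1.96°, 0.26°, 354.81°.
Largest gap = 354.81° ⇒ minimal covering band is its complement: 360° − 354.81° = 5.19°.
Band runs from -76.48° eastward to -71.29°.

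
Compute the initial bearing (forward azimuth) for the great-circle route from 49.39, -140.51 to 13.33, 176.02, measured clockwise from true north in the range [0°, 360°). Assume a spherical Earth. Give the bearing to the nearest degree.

Δλ = 176.02 − -140.51 = 316.53°; wrapped into (−180°, 180°]: -43.47°.
θ = atan2( sin Δλ · cos φ₂ , cos φ₁ · sin φ₂ − sin φ₁ · cos φ₂ · cos Δλ )
  = atan2(-0.66944, -0.38603) = -119.970° → normalised to [0°, 360°): 240.030°.

240°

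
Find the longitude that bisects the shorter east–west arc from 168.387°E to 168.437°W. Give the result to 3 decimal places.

179.975°E

Signed shortest Δλ from +168.387° to -168.437° is +23.176°.
Midpoint longitude = +168.387° + (+23.176°)/2 = +168.387° + 11.588° = +179.975°.
(The naïve average (+168.387 + -168.437)/2 = -0.025° is on the wrong side of the globe.)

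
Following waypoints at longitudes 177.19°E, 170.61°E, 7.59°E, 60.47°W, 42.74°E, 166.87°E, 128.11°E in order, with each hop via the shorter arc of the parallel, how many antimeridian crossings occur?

Leg 1: +177.19° → +170.61°, shortest Δλ = -6.58° (west) — does not cross 180°.
Leg 2: +170.61° → +7.59°, shortest Δλ = -163.02° (west) — does not cross 180°.
Leg 3: +7.59° → -60.47°, shortest Δλ = -68.06° (west) — does not cross 180°.
Leg 4: -60.47° → +42.74°, shortest Δλ = 103.21° (east) — does not cross 180°.
Leg 5: +42.74° → +166.87°, shortest Δλ = 124.13° (east) — does not cross 180°.
Leg 6: +166.87° → +128.11°, shortest Δλ = -38.76° (west) — does not cross 180°.
Total crossings: 0.

0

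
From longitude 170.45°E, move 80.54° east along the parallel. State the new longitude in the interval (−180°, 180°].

109.01°W

Start at +170.45°; shift +80.54° → +250.99°.
+250.99° lies outside (−180°, 180°]; subtract 360° → -109.01°.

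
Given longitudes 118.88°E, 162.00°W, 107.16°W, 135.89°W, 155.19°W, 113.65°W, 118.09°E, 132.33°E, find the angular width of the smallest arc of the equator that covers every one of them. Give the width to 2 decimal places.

134.75°

Sort the longitudes: -162.00°, -155.19°, -135.89°, -113.65°, -107.16°, +118.09°, +118.88°, +132.33°.
Eastward gaps between consecutive values (wrapping around): 6.81°, 19.30°, 22.24°, 6.49°, 225.25°, 0.79°, 13.45°, 65.67°.
Largest gap = 225.25° ⇒ minimal covering band is its complement: 360° − 225.25° = 134.75°.
Band runs from +118.09° eastward to -107.16°, crossing the antimeridian.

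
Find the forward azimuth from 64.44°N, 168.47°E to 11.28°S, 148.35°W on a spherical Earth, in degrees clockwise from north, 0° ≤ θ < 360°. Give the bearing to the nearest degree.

137°

Δλ = -148.35 − 168.47 = -316.82°; wrapped into (−180°, 180°]: 43.18°.
θ = atan2( sin Δλ · cos φ₂ , cos φ₁ · sin φ₂ − sin φ₁ · cos φ₂ · cos Δλ )
  = atan2(0.67107, -0.72953) = 137.390° → normalised to [0°, 360°): 137.390°.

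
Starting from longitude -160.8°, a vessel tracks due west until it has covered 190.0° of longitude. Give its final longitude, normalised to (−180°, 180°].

+9.2°

Start at -160.8°; shift −190.0° → -350.8°.
-350.8° lies outside (−180°, 180°]; add 360° → +9.2°.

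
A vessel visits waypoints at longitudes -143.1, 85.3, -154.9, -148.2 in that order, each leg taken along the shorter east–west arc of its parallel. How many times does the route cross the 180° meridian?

2

Leg 1: -143.1° → +85.3°, shortest Δλ = -131.6° (west) — crosses 180°.
Leg 2: +85.3° → -154.9°, shortest Δλ = 119.8° (east) — crosses 180°.
Leg 3: -154.9° → -148.2°, shortest Δλ = 6.7° (east) — does not cross 180°.
Total crossings: 2.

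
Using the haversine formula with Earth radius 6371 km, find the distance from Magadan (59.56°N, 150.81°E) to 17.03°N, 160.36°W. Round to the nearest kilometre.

Δλ = -160.36 − 150.81 = -311.17°; wrapped into (−180°, 180°]: 48.83°.
Δφ = 17.03 − 59.56 = -42.53°.
a = sin²(Δφ/2) + cos φ₁ · cos φ₂ · sin²(Δλ/2) = 0.214303.
c = 2·atan2(√a, √(1−a)) = 0.96259 rad → d = 6371·c ≈ 6132.67 km.

6133 km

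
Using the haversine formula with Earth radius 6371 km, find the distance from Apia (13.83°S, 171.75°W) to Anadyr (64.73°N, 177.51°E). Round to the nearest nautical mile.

Δλ = 177.51 − -171.75 = 349.26°; wrapped into (−180°, 180°]: -10.74°.
Δφ = 64.73 − -13.83 = 78.56°.
a = sin²(Δφ/2) + cos φ₁ · cos φ₂ · sin²(Δλ/2) = 0.404460.
c = 2·atan2(√a, √(1−a)) = 1.37853 rad → d = 6371·c ≈ 8782.64 km ≈ 4742.24 nmi.

4742 nmi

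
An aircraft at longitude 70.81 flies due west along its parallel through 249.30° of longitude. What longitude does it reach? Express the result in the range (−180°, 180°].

Start at +70.81°; shift −249.30° → -178.49°.
-178.49° already lies in (−180°, 180°].

-178.49°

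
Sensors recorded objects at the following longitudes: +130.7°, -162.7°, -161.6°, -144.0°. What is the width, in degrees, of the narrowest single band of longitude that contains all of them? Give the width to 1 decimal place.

Sort the longitudes: -162.7°, -161.6°, -144.0°, +130.7°.
Eastward gaps between consecutive values (wrapping around): 1.1°, 17.6°, 274.7°, 66.6°.
Largest gap = 274.7° ⇒ minimal covering band is its complement: 360° − 274.7° = 85.3°.
Band runs from +130.7° eastward to -144.0°, crossing the antimeridian.

85.3°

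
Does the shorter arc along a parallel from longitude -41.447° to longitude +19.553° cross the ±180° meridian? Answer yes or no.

Signed shortest Δλ = ((19.553 − -41.447 + 180) mod 360) − 180 = 61.0°.
Going east by 61.0° from -41.447° reaches +19.553° without touching 180°.

No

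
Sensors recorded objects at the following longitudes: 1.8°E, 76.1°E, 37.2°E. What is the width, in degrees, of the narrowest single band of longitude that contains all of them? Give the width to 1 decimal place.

Sort the longitudes: +1.8°, +37.2°, +76.1°.
Eastward gaps between consecutive values (wrapping around): 35.4°, 38.9°, 285.7°.
Largest gap = 285.7° ⇒ minimal covering band is its complement: 360° − 285.7° = 74.3°.
Band runs from +1.8° eastward to +76.1°.

74.3°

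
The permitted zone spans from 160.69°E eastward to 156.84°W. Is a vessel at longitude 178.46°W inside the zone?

Band width going east from +160.69° to -156.84°: ((-156.84 − 160.69) mod 360) = 42.47°.
Offset of -178.46° east of the west edge: ((-178.46 − 160.69) mod 360) = 20.85°.
20.85° ≤ 42.47° ⇒ inside.

Yes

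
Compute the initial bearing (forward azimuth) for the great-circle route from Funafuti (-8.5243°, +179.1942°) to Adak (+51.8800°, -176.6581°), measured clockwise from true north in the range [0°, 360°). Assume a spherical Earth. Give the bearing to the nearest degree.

Δλ = -176.6581 − 179.1942 = -355.8523°; wrapped into (−180°, 180°]: 4.1477°.
θ = atan2( sin Δλ · cos φ₂ , cos φ₁ · sin φ₂ − sin φ₁ · cos φ₂ · cos Δλ )
  = atan2(0.04465, 0.86929) = 2.940° → normalised to [0°, 360°): 2.940°.

3°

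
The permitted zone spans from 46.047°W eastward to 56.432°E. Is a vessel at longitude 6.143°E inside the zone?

Band width going east from -46.047° to +56.432°: ((56.432 − -46.047) mod 360) = 102.479°.
Offset of +6.143° east of the west edge: ((6.143 − -46.047) mod 360) = 52.190°.
52.190° ≤ 102.479° ⇒ inside.

Yes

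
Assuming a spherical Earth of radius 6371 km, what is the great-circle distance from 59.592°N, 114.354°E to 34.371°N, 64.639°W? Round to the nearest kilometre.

9566 km

Δλ = -64.639 − 114.354 = -178.993°.
Δφ = 34.371 − 59.592 = -25.221°.
a = sin²(Δφ/2) + cos φ₁ · cos φ₂ · sin²(Δλ/2) = 0.465412.
c = 2·atan2(√a, √(1−a)) = 1.50156 rad → d = 6371·c ≈ 9566.47 km.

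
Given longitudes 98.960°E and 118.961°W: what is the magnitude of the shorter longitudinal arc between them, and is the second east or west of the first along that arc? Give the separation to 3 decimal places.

Raw difference: -118.961 − 98.960 = -217.921°.
Normalise into (−180°, 180°]: -217.921° + 360° = 142.079°.
Positive ⇒ the second point lies to the east; separation 142.079°.

142.079° east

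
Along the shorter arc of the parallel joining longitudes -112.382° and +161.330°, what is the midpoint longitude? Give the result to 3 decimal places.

-155.526°

Signed shortest Δλ from -112.382° to +161.330° is -86.288°.
Midpoint longitude = -112.382° + (-86.288°)/2 = -112.382° − 43.144° = -155.526°.
(The naïve average (-112.382 + +161.330)/2 = 24.474° is on the wrong side of the globe.)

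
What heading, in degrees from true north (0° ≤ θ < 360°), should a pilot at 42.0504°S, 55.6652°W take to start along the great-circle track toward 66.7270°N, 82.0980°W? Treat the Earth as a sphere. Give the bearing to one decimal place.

Δλ = -82.0980 − -55.6652 = -26.4328°.
θ = atan2( sin Δλ · cos φ₂ , cos φ₁ · sin φ₂ − sin φ₁ · cos φ₂ · cos Δλ )
  = atan2(-0.17588, 0.91911) = -10.833° → normalised to [0°, 360°): 349.167°.

349.2°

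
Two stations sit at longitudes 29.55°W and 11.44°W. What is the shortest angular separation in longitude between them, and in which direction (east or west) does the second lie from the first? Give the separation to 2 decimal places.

18.11° east

Raw difference: -11.44 − -29.55 = 18.11°.
Normalise into (−180°, 180°]: 18.11° stays 18.11°.
Positive ⇒ the second point lies to the east; separation 18.11°.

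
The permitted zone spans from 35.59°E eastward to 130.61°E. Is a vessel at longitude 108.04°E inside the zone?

Band width going east from +35.59° to +130.61°: ((130.61 − 35.59) mod 360) = 95.02°.
Offset of +108.04° east of the west edge: ((108.04 − 35.59) mod 360) = 72.45°.
72.45° ≤ 95.02° ⇒ inside.

Yes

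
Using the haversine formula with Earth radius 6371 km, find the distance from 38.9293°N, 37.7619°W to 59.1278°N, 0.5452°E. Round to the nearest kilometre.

3504 km

Δλ = 0.5452 − -37.7619 = 38.3071°.
Δφ = 59.1278 − 38.9293 = 20.1985°.
a = sin²(Δφ/2) + cos φ₁ · cos φ₂ · sin²(Δλ/2) = 0.073720.
c = 2·atan2(√a, √(1−a)) = 0.54993 rad → d = 6371·c ≈ 3503.61 km.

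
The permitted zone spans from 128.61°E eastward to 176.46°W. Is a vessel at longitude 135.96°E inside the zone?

Band width going east from +128.61° to -176.46°: ((-176.46 − 128.61) mod 360) = 54.93°.
Offset of +135.96° east of the west edge: ((135.96 − 128.61) mod 360) = 7.35°.
7.35° ≤ 54.93° ⇒ inside.

Yes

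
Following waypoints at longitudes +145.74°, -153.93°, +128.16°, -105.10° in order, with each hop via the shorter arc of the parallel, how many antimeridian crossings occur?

3

Leg 1: +145.74° → -153.93°, shortest Δλ = 60.33° (east) — crosses 180°.
Leg 2: -153.93° → +128.16°, shortest Δλ = -77.91° (west) — crosses 180°.
Leg 3: +128.16° → -105.10°, shortest Δλ = 126.74° (east) — crosses 180°.
Total crossings: 3.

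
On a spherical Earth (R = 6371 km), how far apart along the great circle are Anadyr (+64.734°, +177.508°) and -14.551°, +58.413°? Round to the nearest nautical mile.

6925 nmi

Δλ = 58.413 − 177.508 = -119.095°.
Δφ = -14.551 − 64.734 = -79.285°.
a = sin²(Δφ/2) + cos φ₁ · cos φ₂ · sin²(Δλ/2) = 0.714048.
c = 2·atan2(√a, √(1−a)) = 2.01318 rad → d = 6371·c ≈ 12825.97 km ≈ 6925.47 nmi.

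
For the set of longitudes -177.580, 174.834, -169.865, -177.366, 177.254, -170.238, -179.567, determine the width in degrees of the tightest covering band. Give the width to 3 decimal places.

Sort the longitudes: -179.567°, -177.580°, -177.366°, -170.238°, -169.865°, +174.834°, +177.254°.
Eastward gaps between consecutive values (wrapping around): 1.987°, 0.214°, 7.128°, 0.373°, 344.699°, 2.420°, 3.179°.
Largest gap = 344.699° ⇒ minimal covering band is its complement: 360° − 344.699° = 15.301°.
Band runs from +174.834° eastward to -169.865°, crossing the antimeridian.

15.301°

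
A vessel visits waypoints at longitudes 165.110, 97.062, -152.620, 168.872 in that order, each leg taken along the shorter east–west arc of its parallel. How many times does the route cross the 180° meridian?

Leg 1: +165.110° → +97.062°, shortest Δλ = -68.048° (west) — does not cross 180°.
Leg 2: +97.062° → -152.620°, shortest Δλ = 110.318° (east) — crosses 180°.
Leg 3: -152.620° → +168.872°, shortest Δλ = -38.508° (west) — crosses 180°.
Total crossings: 2.

2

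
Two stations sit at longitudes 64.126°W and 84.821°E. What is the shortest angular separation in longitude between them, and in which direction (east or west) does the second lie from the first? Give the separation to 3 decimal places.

148.947° east

Raw difference: 84.821 − -64.126 = 148.947°.
Normalise into (−180°, 180°]: 148.947° stays 148.947°.
Positive ⇒ the second point lies to the east; separation 148.947°.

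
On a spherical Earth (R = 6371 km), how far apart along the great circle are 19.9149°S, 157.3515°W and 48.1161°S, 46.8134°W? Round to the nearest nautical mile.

Δλ = -46.8134 − -157.3515 = 110.5381°.
Δφ = -48.1161 − -19.9149 = -28.2012°.
a = sin²(Δφ/2) + cos φ₁ · cos φ₂ · sin²(Δλ/2) = 0.483311.
c = 2·atan2(√a, √(1−a)) = 1.53741 rad → d = 6371·c ≈ 9794.85 km ≈ 5288.80 nmi.

5289 nmi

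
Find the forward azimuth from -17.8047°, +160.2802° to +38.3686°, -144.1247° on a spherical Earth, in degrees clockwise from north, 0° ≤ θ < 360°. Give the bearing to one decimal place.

Δλ = -144.1247 − 160.2802 = -304.4049°; wrapped into (−180°, 180°]: 55.5951°.
θ = atan2( sin Δλ · cos φ₂ , cos φ₁ · sin φ₂ − sin φ₁ · cos φ₂ · cos Δλ )
  = atan2(0.64688, 0.72645) = 41.684° → normalised to [0°, 360°): 41.684°.

41.7°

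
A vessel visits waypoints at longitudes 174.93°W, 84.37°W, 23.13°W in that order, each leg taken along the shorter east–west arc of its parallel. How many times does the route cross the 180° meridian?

0

Leg 1: -174.93° → -84.37°, shortest Δλ = 90.56° (east) — does not cross 180°.
Leg 2: -84.37° → -23.13°, shortest Δλ = 61.24° (east) — does not cross 180°.
Total crossings: 0.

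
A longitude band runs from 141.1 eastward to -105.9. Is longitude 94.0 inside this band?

No

Band width going east from +141.1° to -105.9°: ((-105.9 − 141.1) mod 360) = 113.0°.
Offset of +94.0° east of the west edge: ((94.0 − 141.1) mod 360) = 312.9°.
312.9° > 113.0° ⇒ outside.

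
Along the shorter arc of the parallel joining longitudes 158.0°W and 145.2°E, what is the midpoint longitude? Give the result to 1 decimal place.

Signed shortest Δλ from -158.0° to +145.2° is -56.8°.
Midpoint longitude = -158.0° + (-56.8°)/2 = -158.0° − 28.4° = -186.4°.
Normalise into (−180°, 180°]: +173.6°.
(The naïve average (-158.0 + +145.2)/2 = -6.4° is on the wrong side of the globe.)

173.6°E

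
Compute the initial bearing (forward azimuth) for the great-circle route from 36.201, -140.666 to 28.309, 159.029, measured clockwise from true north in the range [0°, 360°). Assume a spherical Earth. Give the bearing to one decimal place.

Δλ = 159.029 − -140.666 = 299.695°; wrapped into (−180°, 180°]: -60.305°.
θ = atan2( sin Δλ · cos φ₂ , cos φ₁ · sin φ₂ − sin φ₁ · cos φ₂ · cos Δλ )
  = atan2(-0.76478, 0.12509) = -80.711° → normalised to [0°, 360°): 279.289°.

279.3°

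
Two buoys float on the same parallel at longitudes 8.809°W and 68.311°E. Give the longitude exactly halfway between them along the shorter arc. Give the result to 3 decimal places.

Signed shortest Δλ from -8.809° to +68.311° is +77.120°.
Midpoint longitude = -8.809° + (+77.120°)/2 = -8.809° + 38.560° = +29.751°.

29.751°E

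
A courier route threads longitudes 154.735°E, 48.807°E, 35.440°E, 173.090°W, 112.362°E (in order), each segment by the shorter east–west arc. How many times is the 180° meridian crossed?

Leg 1: +154.735° → +48.807°, shortest Δλ = -105.928° (west) — does not cross 180°.
Leg 2: +48.807° → +35.440°, shortest Δλ = -13.367° (west) — does not cross 180°.
Leg 3: +35.440° → -173.090°, shortest Δλ = 151.47° (east) — crosses 180°.
Leg 4: -173.090° → +112.362°, shortest Δλ = -74.548° (west) — crosses 180°.
Total crossings: 2.

2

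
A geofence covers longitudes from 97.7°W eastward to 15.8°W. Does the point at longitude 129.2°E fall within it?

Band width going east from -97.7° to -15.8°: ((-15.8 − -97.7) mod 360) = 81.9°.
Offset of +129.2° east of the west edge: ((129.2 − -97.7) mod 360) = 226.9°.
226.9° > 81.9° ⇒ outside.

No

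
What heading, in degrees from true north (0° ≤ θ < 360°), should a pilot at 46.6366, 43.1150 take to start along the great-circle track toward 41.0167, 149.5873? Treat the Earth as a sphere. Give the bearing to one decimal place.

Δλ = 149.5873 − 43.1150 = 106.4723°.
θ = atan2( sin Δλ · cos φ₂ , cos φ₁ · sin φ₂ − sin φ₁ · cos φ₂ · cos Δλ )
  = atan2(0.72355, 0.60616) = 50.045° → normalised to [0°, 360°): 50.045°.

50.0°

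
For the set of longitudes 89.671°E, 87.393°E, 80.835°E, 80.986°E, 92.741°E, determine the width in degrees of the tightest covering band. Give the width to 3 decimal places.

11.906°

Sort the longitudes: +80.835°, +80.986°, +87.393°, +89.671°, +92.741°.
Eastward gaps between consecutive values (wrapping around): 0.151°, 6.407°, 2.278°, 3.070°, 348.094°.
Largest gap = 348.094° ⇒ minimal covering band is its complement: 360° − 348.094° = 11.906°.
Band runs from +80.835° eastward to +92.741°.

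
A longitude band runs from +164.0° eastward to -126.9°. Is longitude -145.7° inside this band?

Yes

Band width going east from +164.0° to -126.9°: ((-126.9 − 164.0) mod 360) = 69.1°.
Offset of -145.7° east of the west edge: ((-145.7 − 164.0) mod 360) = 50.3°.
50.3° ≤ 69.1° ⇒ inside.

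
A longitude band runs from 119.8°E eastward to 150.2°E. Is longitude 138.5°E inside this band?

Yes

Band width going east from +119.8° to +150.2°: ((150.2 − 119.8) mod 360) = 30.4°.
Offset of +138.5° east of the west edge: ((138.5 − 119.8) mod 360) = 18.7°.
18.7° ≤ 30.4° ⇒ inside.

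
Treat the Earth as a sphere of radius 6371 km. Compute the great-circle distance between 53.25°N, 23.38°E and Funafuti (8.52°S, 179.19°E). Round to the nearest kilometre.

14587 km

Δλ = 179.19 − 23.38 = 155.81°.
Δφ = -8.52 − 53.25 = -61.77°.
a = sin²(Δφ/2) + cos φ₁ · cos φ₂ · sin²(Δλ/2) = 0.829236.
c = 2·atan2(√a, √(1−a)) = 2.28958 rad → d = 6371·c ≈ 14586.94 km.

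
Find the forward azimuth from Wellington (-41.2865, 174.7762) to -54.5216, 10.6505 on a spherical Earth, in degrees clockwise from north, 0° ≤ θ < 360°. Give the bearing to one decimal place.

189.2°

Δλ = 10.6505 − 174.7762 = -164.1257°.
θ = atan2( sin Δλ · cos φ₂ , cos φ₁ · sin φ₂ − sin φ₁ · cos φ₂ · cos Δλ )
  = atan2(-0.15875, -0.98026) = -170.801° → normalised to [0°, 360°): 189.199°.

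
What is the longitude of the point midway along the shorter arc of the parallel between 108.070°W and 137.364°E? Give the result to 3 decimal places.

165.353°W

Signed shortest Δλ from -108.070° to +137.364° is -114.566°.
Midpoint longitude = -108.070° + (-114.566°)/2 = -108.070° − 57.283° = -165.353°.
(The naïve average (-108.070 + +137.364)/2 = 14.647° is on the wrong side of the globe.)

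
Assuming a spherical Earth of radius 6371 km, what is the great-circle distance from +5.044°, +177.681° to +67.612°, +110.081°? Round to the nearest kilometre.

Δλ = 110.081 − 177.681 = -67.600°.
Δφ = 67.612 − 5.044 = 62.568°.
a = sin²(Δφ/2) + cos φ₁ · cos φ₂ · sin²(Δλ/2) = 0.387064.
c = 2·atan2(√a, √(1−a)) = 1.34296 rad → d = 6371·c ≈ 8555.98 km.

8556 km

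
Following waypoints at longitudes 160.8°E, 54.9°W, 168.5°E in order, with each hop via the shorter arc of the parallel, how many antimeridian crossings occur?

2

Leg 1: +160.8° → -54.9°, shortest Δλ = 144.3° (east) — crosses 180°.
Leg 2: -54.9° → +168.5°, shortest Δλ = -136.6° (west) — crosses 180°.
Total crossings: 2.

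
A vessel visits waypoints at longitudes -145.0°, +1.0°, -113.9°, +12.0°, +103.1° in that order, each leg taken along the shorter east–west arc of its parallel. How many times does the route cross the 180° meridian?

0

Leg 1: -145.0° → +1.0°, shortest Δλ = 146.0° (east) — does not cross 180°.
Leg 2: +1.0° → -113.9°, shortest Δλ = -114.9° (west) — does not cross 180°.
Leg 3: -113.9° → +12.0°, shortest Δλ = 125.9° (east) — does not cross 180°.
Leg 4: +12.0° → +103.1°, shortest Δλ = 91.1° (east) — does not cross 180°.
Total crossings: 0.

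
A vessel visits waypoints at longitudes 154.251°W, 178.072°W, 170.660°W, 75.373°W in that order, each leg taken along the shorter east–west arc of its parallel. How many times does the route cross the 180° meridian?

0

Leg 1: -154.251° → -178.072°, shortest Δλ = -23.821° (west) — does not cross 180°.
Leg 2: -178.072° → -170.660°, shortest Δλ = 7.412° (east) — does not cross 180°.
Leg 3: -170.660° → -75.373°, shortest Δλ = 95.287° (east) — does not cross 180°.
Total crossings: 0.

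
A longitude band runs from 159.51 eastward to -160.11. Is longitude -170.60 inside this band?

Yes

Band width going east from +159.51° to -160.11°: ((-160.11 − 159.51) mod 360) = 40.38°.
Offset of -170.60° east of the west edge: ((-170.60 − 159.51) mod 360) = 29.89°.
29.89° ≤ 40.38° ⇒ inside.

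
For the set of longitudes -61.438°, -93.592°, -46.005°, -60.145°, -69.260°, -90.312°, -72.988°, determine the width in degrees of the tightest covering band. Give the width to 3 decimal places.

Sort the longitudes: -93.592°, -90.312°, -72.988°, -69.260°, -61.438°, -60.145°, -46.005°.
Eastward gaps between consecutive values (wrapping around): 3.280°, 17.324°, 3.728°, 7.822°, 1.293°, 14.140°, 312.413°.
Largest gap = 312.413° ⇒ minimal covering band is its complement: 360° − 312.413° = 47.587°.
Band runs from -93.592° eastward to -46.005°.

47.587°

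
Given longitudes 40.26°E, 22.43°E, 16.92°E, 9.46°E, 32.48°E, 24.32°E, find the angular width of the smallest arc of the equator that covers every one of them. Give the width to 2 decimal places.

Sort the longitudes: +9.46°, +16.92°, +22.43°, +24.32°, +32.48°, +40.26°.
Eastward gaps between consecutive values (wrapping around): 7.46°, 5.51°, 1.89°, 8.16°, 7.78°, 329.20°.
Largest gap = 329.20° ⇒ minimal covering band is its complement: 360° − 329.20° = 30.80°.
Band runs from +9.46° eastward to +40.26°.

30.80°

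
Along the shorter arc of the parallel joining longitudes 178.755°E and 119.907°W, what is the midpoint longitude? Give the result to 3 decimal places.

Signed shortest Δλ from +178.755° to -119.907° is +61.338°.
Midpoint longitude = +178.755° + (+61.338°)/2 = +178.755° + 30.669° = +209.424°.
Normalise into (−180°, 180°]: -150.576°.
(The naïve average (+178.755 + -119.907)/2 = 29.424° is on the wrong side of the globe.)

150.576°W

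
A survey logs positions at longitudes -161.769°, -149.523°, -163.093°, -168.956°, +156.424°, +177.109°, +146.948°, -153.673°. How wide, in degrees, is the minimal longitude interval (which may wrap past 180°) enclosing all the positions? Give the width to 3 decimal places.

Sort the longitudes: -168.956°, -163.093°, -161.769°, -153.673°, -149.523°, +146.948°, +156.424°, +177.109°.
Eastward gaps between consecutive values (wrapping around): 5.863°, 1.324°, 8.096°, 4.150°, 296.471°, 9.476°, 20.685°, 13.935°.
Largest gap = 296.471° ⇒ minimal covering band is its complement: 360° − 296.471° = 63.529°.
Band runs from +146.948° eastward to -149.523°, crossing the antimeridian.

63.529°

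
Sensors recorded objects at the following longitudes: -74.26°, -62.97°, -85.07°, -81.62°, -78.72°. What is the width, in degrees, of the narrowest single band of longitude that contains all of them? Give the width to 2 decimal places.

Sort the longitudes: -85.07°, -81.62°, -78.72°, -74.26°, -62.97°.
Eastward gaps between consecutive values (wrapping around): 3.45°, 2.90°, 4.46°, 11.29°, 337.90°.
Largest gap = 337.90° ⇒ minimal covering band is its complement: 360° − 337.90° = 22.10°.
Band runs from -85.07° eastward to -62.97°.

22.10°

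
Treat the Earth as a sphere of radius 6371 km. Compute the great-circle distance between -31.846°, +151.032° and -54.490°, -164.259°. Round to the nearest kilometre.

4306 km

Δλ = -164.259 − 151.032 = -315.291°; wrapped into (−180°, 180°]: 44.709°.
Δφ = -54.490 − -31.846 = -22.644°.
a = sin²(Δφ/2) + cos φ₁ · cos φ₂ · sin²(Δλ/2) = 0.109917.
c = 2·atan2(√a, √(1−a)) = 0.67587 rad → d = 6371·c ≈ 4305.94 km.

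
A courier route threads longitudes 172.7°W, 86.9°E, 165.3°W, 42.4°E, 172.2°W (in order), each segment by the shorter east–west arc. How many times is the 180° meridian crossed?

Leg 1: -172.7° → +86.9°, shortest Δλ = -100.4° (west) — crosses 180°.
Leg 2: +86.9° → -165.3°, shortest Δλ = 107.8° (east) — crosses 180°.
Leg 3: -165.3° → +42.4°, shortest Δλ = -152.3° (west) — crosses 180°.
Leg 4: +42.4° → -172.2°, shortest Δλ = 145.4° (east) — crosses 180°.
Total crossings: 4.

4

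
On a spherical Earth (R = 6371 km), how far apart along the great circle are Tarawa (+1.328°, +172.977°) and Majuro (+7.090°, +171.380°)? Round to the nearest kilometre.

Δλ = 171.380 − 172.977 = -1.597°.
Δφ = 7.090 − 1.328 = 5.762°.
a = sin²(Δφ/2) + cos φ₁ · cos φ₂ · sin²(Δλ/2) = 0.002719.
c = 2·atan2(√a, √(1−a)) = 0.10433 rad → d = 6371·c ≈ 664.71 km.

665 km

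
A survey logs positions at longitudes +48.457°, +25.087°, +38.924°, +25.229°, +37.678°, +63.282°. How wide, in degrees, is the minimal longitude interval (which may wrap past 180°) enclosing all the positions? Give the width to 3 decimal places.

Sort the longitudes: +25.087°, +25.229°, +37.678°, +38.924°, +48.457°, +63.282°.
Eastward gaps between consecutive values (wrapping around): 0.142°, 12.449°, 1.246°, 9.533°, 14.825°, 321.805°.
Largest gap = 321.805° ⇒ minimal covering band is its complement: 360° − 321.805° = 38.195°.
Band runs from +25.087° eastward to +63.282°.

38.195°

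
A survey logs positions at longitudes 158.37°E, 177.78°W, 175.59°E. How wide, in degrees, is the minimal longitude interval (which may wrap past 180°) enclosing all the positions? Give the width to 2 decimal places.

23.85°

Sort the longitudes: -177.78°, +158.37°, +175.59°.
Eastward gaps between consecutive values (wrapping around): 336.15°, 17.22°, 6.63°.
Largest gap = 336.15° ⇒ minimal covering band is its complement: 360° − 336.15° = 23.85°.
Band runs from +158.37° eastward to -177.78°, crossing the antimeridian.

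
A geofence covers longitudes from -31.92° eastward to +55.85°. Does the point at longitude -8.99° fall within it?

Yes

Band width going east from -31.92° to +55.85°: ((55.85 − -31.92) mod 360) = 87.77°.
Offset of -8.99° east of the west edge: ((-8.99 − -31.92) mod 360) = 22.93°.
22.93° ≤ 87.77° ⇒ inside.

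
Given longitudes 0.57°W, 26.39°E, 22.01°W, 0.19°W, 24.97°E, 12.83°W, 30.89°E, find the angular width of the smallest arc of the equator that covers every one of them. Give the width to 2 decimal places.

52.90°

Sort the longitudes: -22.01°, -12.83°, -0.57°, -0.19°, +24.97°, +26.39°, +30.89°.
Eastward gaps between consecutive values (wrapping around): 9.18°, 12.26°, 0.38°, 25.16°, 1.42°, 4.50°, 307.10°.
Largest gap = 307.10° ⇒ minimal covering band is its complement: 360° − 307.10° = 52.90°.
Band runs from -22.01° eastward to +30.89°.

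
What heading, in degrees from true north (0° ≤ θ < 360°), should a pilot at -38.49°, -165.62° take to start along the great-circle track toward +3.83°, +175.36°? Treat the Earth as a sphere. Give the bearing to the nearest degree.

Δλ = 175.36 − -165.62 = 340.98°; wrapped into (−180°, 180°]: -19.02°.
θ = atan2( sin Δλ · cos φ₂ , cos φ₁ · sin φ₂ − sin φ₁ · cos φ₂ · cos Δλ )
  = atan2(-0.32517, 0.63937) = -26.957° → normalised to [0°, 360°): 333.043°.

333°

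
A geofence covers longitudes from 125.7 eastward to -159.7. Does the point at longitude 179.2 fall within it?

Yes

Band width going east from +125.7° to -159.7°: ((-159.7 − 125.7) mod 360) = 74.6°.
Offset of +179.2° east of the west edge: ((179.2 − 125.7) mod 360) = 53.5°.
53.5° ≤ 74.6° ⇒ inside.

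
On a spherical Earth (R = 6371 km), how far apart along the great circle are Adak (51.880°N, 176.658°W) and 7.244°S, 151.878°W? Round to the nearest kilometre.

6985 km

Δλ = -151.878 − -176.658 = 24.780°.
Δφ = -7.244 − 51.880 = -59.124°.
a = sin²(Δφ/2) + cos φ₁ · cos φ₂ · sin²(Δλ/2) = 0.271602.
c = 2·atan2(√a, √(1−a)) = 1.09641 rad → d = 6371·c ≈ 6985.20 km.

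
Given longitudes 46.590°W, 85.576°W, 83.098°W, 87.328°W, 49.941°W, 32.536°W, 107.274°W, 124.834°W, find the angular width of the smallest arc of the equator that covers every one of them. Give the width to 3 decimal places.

Sort the longitudes: -124.834°, -107.274°, -87.328°, -85.576°, -83.098°, -49.941°, -46.590°, -32.536°.
Eastward gaps between consecutive values (wrapping around): 17.560°, 19.946°, 1.752°, 2.478°, 33.157°, 3.351°, 14.054°, 267.702°.
Largest gap = 267.702° ⇒ minimal covering band is its complement: 360° − 267.702° = 92.298°.
Band runs from -124.834° eastward to -32.536°.

92.298°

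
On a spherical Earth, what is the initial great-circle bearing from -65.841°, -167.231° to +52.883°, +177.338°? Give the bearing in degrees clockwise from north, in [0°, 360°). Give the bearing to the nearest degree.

Δλ = 177.338 − -167.231 = 344.569°; wrapped into (−180°, 180°]: -15.431°.
θ = atan2( sin Δλ · cos φ₂ , cos φ₁ · sin φ₂ − sin φ₁ · cos φ₂ · cos Δλ )
  = atan2(-0.16056, 0.85710) = -10.610° → normalised to [0°, 360°): 349.390°.

349°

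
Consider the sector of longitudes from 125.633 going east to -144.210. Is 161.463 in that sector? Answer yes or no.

Band width going east from +125.633° to -144.210°: ((-144.210 − 125.633) mod 360) = 90.157°.
Offset of +161.463° east of the west edge: ((161.463 − 125.633) mod 360) = 35.830°.
35.830° ≤ 90.157° ⇒ inside.

Yes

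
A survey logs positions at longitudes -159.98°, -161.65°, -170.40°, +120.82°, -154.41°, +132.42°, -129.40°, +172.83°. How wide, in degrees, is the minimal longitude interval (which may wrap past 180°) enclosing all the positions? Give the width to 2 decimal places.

109.78°

Sort the longitudes: -170.40°, -161.65°, -159.98°, -154.41°, -129.40°, +120.82°, +132.42°, +172.83°.
Eastward gaps between consecutive values (wrapping around): 8.75°, 1.67°, 5.57°, 25.01°, 250.22°, 11.60°, 40.41°, 16.77°.
Largest gap = 250.22° ⇒ minimal covering band is its complement: 360° − 250.22° = 109.78°.
Band runs from +120.82° eastward to -129.40°, crossing the antimeridian.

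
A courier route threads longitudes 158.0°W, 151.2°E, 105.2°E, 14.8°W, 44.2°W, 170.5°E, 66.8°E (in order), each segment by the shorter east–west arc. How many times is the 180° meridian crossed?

Leg 1: -158.0° → +151.2°, shortest Δλ = -50.8° (west) — crosses 180°.
Leg 2: +151.2° → +105.2°, shortest Δλ = -46.0° (west) — does not cross 180°.
Leg 3: +105.2° → -14.8°, shortest Δλ = -120.0° (west) — does not cross 180°.
Leg 4: -14.8° → -44.2°, shortest Δλ = -29.4° (west) — does not cross 180°.
Leg 5: -44.2° → +170.5°, shortest Δλ = -145.3° (west) — crosses 180°.
Leg 6: +170.5° → +66.8°, shortest Δλ = -103.7° (west) — does not cross 180°.
Total crossings: 2.

2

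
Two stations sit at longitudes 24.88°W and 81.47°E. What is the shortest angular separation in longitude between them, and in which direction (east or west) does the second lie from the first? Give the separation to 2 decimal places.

Raw difference: 81.47 − -24.88 = 106.35°.
Normalise into (−180°, 180°]: 106.35° stays 106.35°.
Positive ⇒ the second point lies to the east; separation 106.35°.

106.35° east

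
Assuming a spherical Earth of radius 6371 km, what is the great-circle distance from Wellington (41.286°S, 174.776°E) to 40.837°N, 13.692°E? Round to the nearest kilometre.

18431 km

Δλ = 13.692 − 174.776 = -161.084°.
Δφ = 40.837 − -41.286 = 82.123°.
a = sin²(Δφ/2) + cos φ₁ · cos φ₂ · sin²(Δλ/2) = 0.984633.
c = 2·atan2(√a, √(1−a)) = 2.89303 rad → d = 6371·c ≈ 18431.49 km.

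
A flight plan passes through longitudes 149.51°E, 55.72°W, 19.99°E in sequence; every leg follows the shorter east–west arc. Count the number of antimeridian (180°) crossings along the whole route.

Leg 1: +149.51° → -55.72°, shortest Δλ = 154.77° (east) — crosses 180°.
Leg 2: -55.72° → +19.99°, shortest Δλ = 75.71° (east) — does not cross 180°.
Total crossings: 1.

1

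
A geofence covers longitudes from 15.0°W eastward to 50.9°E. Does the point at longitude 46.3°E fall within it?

Band width going east from -15.0° to +50.9°: ((50.9 − -15.0) mod 360) = 65.9°.
Offset of +46.3° east of the west edge: ((46.3 − -15.0) mod 360) = 61.3°.
61.3° ≤ 65.9° ⇒ inside.

Yes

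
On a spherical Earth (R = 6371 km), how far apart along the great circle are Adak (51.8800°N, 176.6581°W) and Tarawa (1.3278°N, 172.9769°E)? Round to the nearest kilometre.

5704 km

Δλ = 172.9769 − -176.6581 = 349.6350°; wrapped into (−180°, 180°]: -10.3650°.
Δφ = 1.3278 − 51.8800 = -50.5522°.
a = sin²(Δφ/2) + cos φ₁ · cos φ₂ · sin²(Δλ/2) = 0.187348.
c = 2·atan2(√a, √(1−a)) = 0.89528 rad → d = 6371·c ≈ 5703.80 km.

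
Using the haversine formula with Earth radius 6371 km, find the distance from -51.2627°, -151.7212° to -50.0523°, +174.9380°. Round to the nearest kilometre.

2334 km

Δλ = 174.9380 − -151.7212 = 326.6592°; wrapped into (−180°, 180°]: -33.3408°.
Δφ = -50.0523 − -51.2627 = 1.2104°.
a = sin²(Δφ/2) + cos φ₁ · cos φ₂ · sin²(Δλ/2) = 0.033175.
c = 2·atan2(√a, √(1−a)) = 0.36633 rad → d = 6371·c ≈ 2333.87 km.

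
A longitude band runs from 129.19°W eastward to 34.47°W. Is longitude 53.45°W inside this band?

Yes

Band width going east from -129.19° to -34.47°: ((-34.47 − -129.19) mod 360) = 94.72°.
Offset of -53.45° east of the west edge: ((-53.45 − -129.19) mod 360) = 75.74°.
75.74° ≤ 94.72° ⇒ inside.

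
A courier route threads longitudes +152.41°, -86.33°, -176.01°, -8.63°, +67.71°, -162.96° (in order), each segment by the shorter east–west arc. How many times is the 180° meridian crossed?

2

Leg 1: +152.41° → -86.33°, shortest Δλ = 121.26° (east) — crosses 180°.
Leg 2: -86.33° → -176.01°, shortest Δλ = -89.68° (west) — does not cross 180°.
Leg 3: -176.01° → -8.63°, shortest Δλ = 167.38° (east) — does not cross 180°.
Leg 4: -8.63° → +67.71°, shortest Δλ = 76.34° (east) — does not cross 180°.
Leg 5: +67.71° → -162.96°, shortest Δλ = 129.33° (east) — crosses 180°.
Total crossings: 2.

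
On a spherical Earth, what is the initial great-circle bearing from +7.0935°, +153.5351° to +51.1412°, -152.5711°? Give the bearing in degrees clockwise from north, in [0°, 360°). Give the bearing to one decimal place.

Δλ = -152.5711 − 153.5351 = -306.1062°; wrapped into (−180°, 180°]: 53.8938°.
θ = atan2( sin Δλ · cos φ₂ , cos φ₁ · sin φ₂ − sin φ₁ · cos φ₂ · cos Δλ )
  = atan2(0.50690, 0.72708) = 34.883° → normalised to [0°, 360°): 34.883°.

34.9°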